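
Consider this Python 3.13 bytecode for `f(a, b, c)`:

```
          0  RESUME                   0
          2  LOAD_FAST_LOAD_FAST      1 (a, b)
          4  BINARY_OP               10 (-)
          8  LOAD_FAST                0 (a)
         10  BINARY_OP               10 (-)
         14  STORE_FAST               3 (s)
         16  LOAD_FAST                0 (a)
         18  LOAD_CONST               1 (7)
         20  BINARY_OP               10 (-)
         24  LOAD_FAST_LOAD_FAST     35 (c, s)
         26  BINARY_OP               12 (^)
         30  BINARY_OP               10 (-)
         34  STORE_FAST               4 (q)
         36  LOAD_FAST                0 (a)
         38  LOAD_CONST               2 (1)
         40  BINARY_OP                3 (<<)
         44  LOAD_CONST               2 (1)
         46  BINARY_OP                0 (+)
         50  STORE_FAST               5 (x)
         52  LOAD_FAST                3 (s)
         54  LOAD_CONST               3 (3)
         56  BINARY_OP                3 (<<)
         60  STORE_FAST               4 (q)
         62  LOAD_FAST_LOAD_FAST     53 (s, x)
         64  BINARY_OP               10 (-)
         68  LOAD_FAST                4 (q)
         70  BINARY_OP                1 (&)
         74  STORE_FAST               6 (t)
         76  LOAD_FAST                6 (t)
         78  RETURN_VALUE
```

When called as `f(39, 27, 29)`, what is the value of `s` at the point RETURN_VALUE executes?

-27

LOAD_FAST_LOAD_FAST a,b → push 39,27. Stack: [39, 27]
BINARY_OP - → 39 - 27 = 12. Stack: [12]
LOAD_FAST a → push 39. Stack: [12, 39]
BINARY_OP - → 12 - 39 = -27. Stack: [-27]
STORE_FAST s → s=-27. Stack: []
LOAD_FAST a → push 39. Stack: [39]
LOAD_CONST → push 7. Stack: [39, 7]
BINARY_OP - → 39 - 7 = 32. Stack: [32]
LOAD_FAST_LOAD_FAST c,s → push 29,-27. Stack: [32, 29, -27]
BINARY_OP ^ → 29 ^ -27 = -8. Stack: [32, -8]
BINARY_OP - → 32 - -8 = 40. Stack: [40]
STORE_FAST q → q=40. Stack: []
LOAD_FAST a → push 39. Stack: [39]
LOAD_CONST → push 1. Stack: [39, 1]
BINARY_OP << → 39 << 1 = 78. Stack: [78]
LOAD_CONST → push 1. Stack: [78, 1]
BINARY_OP + → 78 + 1 = 79. Stack: [79]
STORE_FAST x → x=79. Stack: []
LOAD_FAST s → push -27. Stack: [-27]
LOAD_CONST → push 3. Stack: [-27, 3]
BINARY_OP << → -27 << 3 = -216. Stack: [-216]
STORE_FAST q → q=-216. Stack: []
LOAD_FAST_LOAD_FAST s,x → push -27,79. Stack: [-27, 79]
BINARY_OP - → -27 - 79 = -106. Stack: [-106]
LOAD_FAST q → push -216. Stack: [-106, -216]
BINARY_OP & → -106 & -216 = -256. Stack: [-256]
STORE_FAST t → t=-256. Stack: []
LOAD_FAST t → push -256. Stack: [-256]
RETURN_VALUE → return -256.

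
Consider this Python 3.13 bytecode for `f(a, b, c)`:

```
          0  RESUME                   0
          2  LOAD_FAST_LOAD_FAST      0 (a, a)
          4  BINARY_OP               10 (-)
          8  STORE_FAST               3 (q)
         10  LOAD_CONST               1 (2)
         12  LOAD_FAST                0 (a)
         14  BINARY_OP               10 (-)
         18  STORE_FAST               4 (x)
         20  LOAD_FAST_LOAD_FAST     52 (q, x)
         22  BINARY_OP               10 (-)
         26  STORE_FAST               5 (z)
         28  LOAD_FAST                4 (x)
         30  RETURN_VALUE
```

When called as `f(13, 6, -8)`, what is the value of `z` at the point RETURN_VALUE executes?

LOAD_FAST_LOAD_FAST a,a → push 13,13. Stack: [13, 13]
BINARY_OP - → 13 - 13 = 0. Stack: [0]
STORE_FAST q → q=0. Stack: []
LOAD_CONST → push 2. Stack: [2]
LOAD_FAST a → push 13. Stack: [2, 13]
BINARY_OP - → 2 - 13 = -11. Stack: [-11]
STORE_FAST x → x=-11. Stack: []
LOAD_FAST_LOAD_FAST q,x → push 0,-11. Stack: [0, -11]
BINARY_OP - → 0 - -11 = 11. Stack: [11]
STORE_FAST z → z=11. Stack: []
LOAD_FAST x → push -11. Stack: [-11]
RETURN_VALUE → return -11.

11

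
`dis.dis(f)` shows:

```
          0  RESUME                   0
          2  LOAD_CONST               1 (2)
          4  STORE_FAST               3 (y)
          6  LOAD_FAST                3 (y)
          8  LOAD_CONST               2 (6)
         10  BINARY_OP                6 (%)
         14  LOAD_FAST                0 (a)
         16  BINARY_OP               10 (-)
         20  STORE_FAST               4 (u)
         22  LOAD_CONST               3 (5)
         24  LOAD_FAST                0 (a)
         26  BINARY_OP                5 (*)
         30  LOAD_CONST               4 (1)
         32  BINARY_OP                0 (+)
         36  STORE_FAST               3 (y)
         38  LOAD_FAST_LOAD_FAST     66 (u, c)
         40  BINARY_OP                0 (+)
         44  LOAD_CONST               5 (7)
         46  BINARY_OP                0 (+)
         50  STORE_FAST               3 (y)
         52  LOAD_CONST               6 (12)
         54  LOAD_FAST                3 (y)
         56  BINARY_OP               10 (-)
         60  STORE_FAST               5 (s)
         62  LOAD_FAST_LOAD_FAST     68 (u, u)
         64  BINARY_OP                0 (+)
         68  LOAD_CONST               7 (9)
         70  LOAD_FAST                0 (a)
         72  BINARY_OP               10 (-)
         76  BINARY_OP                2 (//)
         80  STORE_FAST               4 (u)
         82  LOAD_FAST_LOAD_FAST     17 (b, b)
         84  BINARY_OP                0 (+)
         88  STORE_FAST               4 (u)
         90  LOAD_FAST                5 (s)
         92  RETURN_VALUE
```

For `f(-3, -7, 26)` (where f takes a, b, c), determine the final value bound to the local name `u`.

LOAD_CONST → push 2. Stack: [2]
STORE_FAST y → y=2. Stack: []
LOAD_FAST y → push 2. Stack: [2]
LOAD_CONST → push 6. Stack: [2, 6]
BINARY_OP % → 2 % 6 = 2. Stack: [2]
LOAD_FAST a → push -3. Stack: [2, -3]
BINARY_OP - → 2 - -3 = 5. Stack: [5]
STORE_FAST u → u=5. Stack: []
LOAD_CONST → push 5. Stack: [5]
LOAD_FAST a → push -3. Stack: [5, -3]
BINARY_OP * → 5 * -3 = -15. Stack: [-15]
LOAD_CONST → push 1. Stack: [-15, 1]
BINARY_OP + → -15 + 1 = -14. Stack: [-14]
STORE_FAST y → y=-14. Stack: []
LOAD_FAST_LOAD_FAST u,c → push 5,26. Stack: [5, 26]
BINARY_OP + → 5 + 26 = 31. Stack: [31]
LOAD_CONST → push 7. Stack: [31, 7]
BINARY_OP + → 31 + 7 = 38. Stack: [38]
STORE_FAST y → y=38. Stack: []
LOAD_CONST → push 12. Stack: [12]
LOAD_FAST y → push 38. Stack: [12, 38]
BINARY_OP - → 12 - 38 = -26. Stack: [-26]
STORE_FAST s → s=-26. Stack: []
LOAD_FAST_LOAD_FAST u,u → push 5,5. Stack: [5, 5]
BINARY_OP + → 5 + 5 = 10. Stack: [10]
LOAD_CONST → push 9. Stack: [10, 9]
LOAD_FAST a → push -3. Stack: [10, 9, -3]
BINARY_OP - → 9 - -3 = 12. Stack: [10, 12]
BINARY_OP // → 10 // 12 = 0. Stack: [0]
STORE_FAST u → u=0. Stack: []
LOAD_FAST_LOAD_FAST b,b → push -7,-7. Stack: [-7, -7]
BINARY_OP + → -7 + -7 = -14. Stack: [-14]
STORE_FAST u → u=-14. Stack: []
LOAD_FAST s → push -26. Stack: [-26]
RETURN_VALUE → return -26.

-14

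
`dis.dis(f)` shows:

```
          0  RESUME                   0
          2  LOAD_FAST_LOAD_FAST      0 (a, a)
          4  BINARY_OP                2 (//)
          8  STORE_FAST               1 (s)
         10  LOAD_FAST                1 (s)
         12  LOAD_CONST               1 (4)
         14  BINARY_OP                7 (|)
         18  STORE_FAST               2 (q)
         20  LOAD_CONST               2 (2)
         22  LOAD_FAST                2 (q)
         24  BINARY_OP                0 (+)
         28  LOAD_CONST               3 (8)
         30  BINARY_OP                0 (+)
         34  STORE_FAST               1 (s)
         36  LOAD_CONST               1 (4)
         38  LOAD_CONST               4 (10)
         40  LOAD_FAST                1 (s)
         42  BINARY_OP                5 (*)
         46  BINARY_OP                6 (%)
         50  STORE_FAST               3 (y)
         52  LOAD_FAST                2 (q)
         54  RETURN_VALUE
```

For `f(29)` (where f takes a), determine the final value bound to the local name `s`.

15

LOAD_FAST_LOAD_FAST a,a → push 29,29. Stack: [29, 29]
BINARY_OP // → 29 // 29 = 1. Stack: [1]
STORE_FAST s → s=1. Stack: []
LOAD_FAST s → push 1. Stack: [1]
LOAD_CONST → push 4. Stack: [1, 4]
BINARY_OP | → 1 | 4 = 5. Stack: [5]
STORE_FAST q → q=5. Stack: []
LOAD_CONST → push 2. Stack: [2]
LOAD_FAST q → push 5. Stack: [2, 5]
BINARY_OP + → 2 + 5 = 7. Stack: [7]
LOAD_CONST → push 8. Stack: [7, 8]
BINARY_OP + → 7 + 8 = 15. Stack: [15]
STORE_FAST s → s=15. Stack: []
LOAD_CONST → push 4. Stack: [4]
LOAD_CONST → push 10. Stack: [4, 10]
LOAD_FAST s → push 15. Stack: [4, 10, 15]
BINARY_OP * → 10 * 15 = 150. Stack: [4, 150]
BINARY_OP % → 4 % 150 = 4. Stack: [4]
STORE_FAST y → y=4. Stack: []
LOAD_FAST q → push 5. Stack: [5]
RETURN_VALUE → return 5.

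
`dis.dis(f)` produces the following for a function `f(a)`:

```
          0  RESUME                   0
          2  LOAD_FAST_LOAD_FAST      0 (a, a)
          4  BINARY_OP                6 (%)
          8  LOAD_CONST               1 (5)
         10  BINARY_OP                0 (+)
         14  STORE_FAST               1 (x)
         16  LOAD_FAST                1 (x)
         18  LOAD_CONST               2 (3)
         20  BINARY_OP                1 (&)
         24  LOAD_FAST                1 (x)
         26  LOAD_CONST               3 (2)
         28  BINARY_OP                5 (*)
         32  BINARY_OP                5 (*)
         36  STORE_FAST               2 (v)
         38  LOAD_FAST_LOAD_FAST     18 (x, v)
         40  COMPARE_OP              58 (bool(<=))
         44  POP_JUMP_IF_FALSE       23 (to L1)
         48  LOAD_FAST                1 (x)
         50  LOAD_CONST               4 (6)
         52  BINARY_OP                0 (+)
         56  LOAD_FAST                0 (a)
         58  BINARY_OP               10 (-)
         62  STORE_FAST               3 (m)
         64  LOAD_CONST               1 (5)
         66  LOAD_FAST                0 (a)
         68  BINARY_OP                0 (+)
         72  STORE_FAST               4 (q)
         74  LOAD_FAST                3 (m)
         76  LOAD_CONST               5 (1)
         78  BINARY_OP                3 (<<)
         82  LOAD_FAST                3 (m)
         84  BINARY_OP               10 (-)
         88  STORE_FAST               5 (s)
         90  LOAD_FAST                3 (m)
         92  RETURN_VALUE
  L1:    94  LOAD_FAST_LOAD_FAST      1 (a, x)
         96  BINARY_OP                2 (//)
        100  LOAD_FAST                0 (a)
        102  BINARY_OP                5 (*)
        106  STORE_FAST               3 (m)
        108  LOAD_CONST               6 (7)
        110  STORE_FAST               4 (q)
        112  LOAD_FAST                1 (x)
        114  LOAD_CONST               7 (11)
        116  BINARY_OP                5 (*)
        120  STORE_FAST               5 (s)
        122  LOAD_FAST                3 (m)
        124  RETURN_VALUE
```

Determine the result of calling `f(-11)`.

LOAD_FAST_LOAD_FAST a,a → push -11,-11. Stack: [-11, -11]
BINARY_OP % → -11 % -11 = 0. Stack: [0]
LOAD_CONST → push 5. Stack: [0, 5]
BINARY_OP + → 0 + 5 = 5. Stack: [5]
STORE_FAST x → x=5. Stack: []
LOAD_FAST x → push 5. Stack: [5]
LOAD_CONST → push 3. Stack: [5, 3]
BINARY_OP & → 5 & 3 = 1. Stack: [1]
LOAD_FAST x → push 5. Stack: [1, 5]
LOAD_CONST → push 2. Stack: [1, 5, 2]
BINARY_OP * → 5 * 2 = 10. Stack: [1, 10]
BINARY_OP * → 1 * 10 = 10. Stack: [10]
STORE_FAST v → v=10. Stack: []
LOAD_FAST_LOAD_FAST x,v → push 5,10. Stack: [5, 10]
COMPARE_OP bool(<=) → 5 vs 10 = True. Stack: [True]
POP_JUMP_IF_FALSE → pop True; no jump. Stack: []
LOAD_FAST x → push 5. Stack: [5]
LOAD_CONST → push 6. Stack: [5, 6]
BINARY_OP + → 5 + 6 = 11. Stack: [11]
LOAD_FAST a → push -11. Stack: [11, -11]
BINARY_OP - → 11 - -11 = 22. Stack: [22]
STORE_FAST m → m=22. Stack: []
LOAD_CONST → push 5. Stack: [5]
LOAD_FAST a → push -11. Stack: [5, -11]
BINARY_OP + → 5 + -11 = -6. Stack: [-6]
STORE_FAST q → q=-6. Stack: []
LOAD_FAST m → push 22. Stack: [22]
LOAD_CONST → push 1. Stack: [22, 1]
BINARY_OP << → 22 << 1 = 44. Stack: [44]
LOAD_FAST m → push 22. Stack: [44, 22]
BINARY_OP - → 44 - 22 = 22. Stack: [22]
STORE_FAST s → s=22. Stack: []
LOAD_FAST m → push 22. Stack: [22]
RETURN_VALUE → return 22.

22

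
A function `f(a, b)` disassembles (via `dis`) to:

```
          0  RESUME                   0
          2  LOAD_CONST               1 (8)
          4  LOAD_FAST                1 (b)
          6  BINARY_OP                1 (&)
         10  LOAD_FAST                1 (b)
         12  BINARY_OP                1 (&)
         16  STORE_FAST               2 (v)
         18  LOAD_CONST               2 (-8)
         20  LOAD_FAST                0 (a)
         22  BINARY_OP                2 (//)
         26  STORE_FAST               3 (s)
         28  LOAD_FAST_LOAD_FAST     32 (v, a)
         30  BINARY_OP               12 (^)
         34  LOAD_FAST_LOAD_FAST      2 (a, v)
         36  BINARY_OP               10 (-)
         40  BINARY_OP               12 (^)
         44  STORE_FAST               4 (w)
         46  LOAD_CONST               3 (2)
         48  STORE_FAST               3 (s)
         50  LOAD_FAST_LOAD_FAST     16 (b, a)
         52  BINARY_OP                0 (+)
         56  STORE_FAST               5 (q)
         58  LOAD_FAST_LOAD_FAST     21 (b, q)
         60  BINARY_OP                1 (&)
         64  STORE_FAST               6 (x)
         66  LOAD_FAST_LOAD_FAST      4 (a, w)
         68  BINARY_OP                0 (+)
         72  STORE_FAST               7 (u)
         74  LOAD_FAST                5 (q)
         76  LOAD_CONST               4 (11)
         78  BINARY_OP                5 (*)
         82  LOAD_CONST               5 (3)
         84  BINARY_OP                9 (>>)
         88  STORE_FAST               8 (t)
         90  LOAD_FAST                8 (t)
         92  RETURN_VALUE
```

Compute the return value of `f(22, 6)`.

38

LOAD_CONST → push 8. Stack: [8]
LOAD_FAST b → push 6. Stack: [8, 6]
BINARY_OP & → 8 & 6 = 0. Stack: [0]
LOAD_FAST b → push 6. Stack: [0, 6]
BINARY_OP & → 0 & 6 = 0. Stack: [0]
STORE_FAST v → v=0. Stack: []
LOAD_CONST → push -8. Stack: [-8]
LOAD_FAST a → push 22. Stack: [-8, 22]
BINARY_OP // → -8 // 22 = -1. Stack: [-1]
STORE_FAST s → s=-1. Stack: []
LOAD_FAST_LOAD_FAST v,a → push 0,22. Stack: [0, 22]
BINARY_OP ^ → 0 ^ 22 = 22. Stack: [22]
LOAD_FAST_LOAD_FAST a,v → push 22,0. Stack: [22, 22, 0]
BINARY_OP - → 22 - 0 = 22. Stack: [22, 22]
BINARY_OP ^ → 22 ^ 22 = 0. Stack: [0]
STORE_FAST w → w=0. Stack: []
LOAD_CONST → push 2. Stack: [2]
STORE_FAST s → s=2. Stack: []
LOAD_FAST_LOAD_FAST b,a → push 6,22. Stack: [6, 22]
BINARY_OP + → 6 + 22 = 28. Stack: [28]
STORE_FAST q → q=28. Stack: []
LOAD_FAST_LOAD_FAST b,q → push 6,28. Stack: [6, 28]
BINARY_OP & → 6 & 28 = 4. Stack: [4]
STORE_FAST x → x=4. Stack: []
LOAD_FAST_LOAD_FAST a,w → push 22,0. Stack: [22, 0]
BINARY_OP + → 22 + 0 = 22. Stack: [22]
STORE_FAST u → u=22. Stack: []
LOAD_FAST q → push 28. Stack: [28]
LOAD_CONST → push 11. Stack: [28, 11]
BINARY_OP * → 28 * 11 = 308. Stack: [308]
LOAD_CONST → push 3. Stack: [308, 3]
BINARY_OP >> → 308 >> 3 = 38. Stack: [38]
STORE_FAST t → t=38. Stack: []
LOAD_FAST t → push 38. Stack: [38]
RETURN_VALUE → return 38.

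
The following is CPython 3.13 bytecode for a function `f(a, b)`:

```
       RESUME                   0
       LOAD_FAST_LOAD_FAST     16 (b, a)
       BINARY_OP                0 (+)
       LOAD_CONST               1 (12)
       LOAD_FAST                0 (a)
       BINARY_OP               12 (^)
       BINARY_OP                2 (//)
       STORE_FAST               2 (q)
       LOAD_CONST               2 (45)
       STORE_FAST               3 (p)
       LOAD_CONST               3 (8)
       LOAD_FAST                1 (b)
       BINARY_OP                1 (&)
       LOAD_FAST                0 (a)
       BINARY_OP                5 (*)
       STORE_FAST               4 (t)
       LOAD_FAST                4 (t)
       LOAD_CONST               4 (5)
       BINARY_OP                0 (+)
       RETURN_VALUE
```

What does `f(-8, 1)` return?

5

LOAD_FAST_LOAD_FAST b,a → push 1,-8. Stack: [1, -8]
BINARY_OP + → 1 + -8 = -7. Stack: [-7]
LOAD_CONST → push 12. Stack: [-7, 12]
LOAD_FAST a → push -8. Stack: [-7, 12, -8]
BINARY_OP ^ → 12 ^ -8 = -12. Stack: [-7, -12]
BINARY_OP // → -7 // -12 = 0. Stack: [0]
STORE_FAST q → q=0. Stack: []
LOAD_CONST → push 45. Stack: [45]
STORE_FAST p → p=45. Stack: []
LOAD_CONST → push 8. Stack: [8]
LOAD_FAST b → push 1. Stack: [8, 1]
BINARY_OP & → 8 & 1 = 0. Stack: [0]
LOAD_FAST a → push -8. Stack: [0, -8]
BINARY_OP * → 0 * -8 = 0. Stack: [0]
STORE_FAST t → t=0. Stack: []
LOAD_FAST t → push 0. Stack: [0]
LOAD_CONST → push 5. Stack: [0, 5]
BINARY_OP + → 0 + 5 = 5. Stack: [5]
RETURN_VALUE → return 5.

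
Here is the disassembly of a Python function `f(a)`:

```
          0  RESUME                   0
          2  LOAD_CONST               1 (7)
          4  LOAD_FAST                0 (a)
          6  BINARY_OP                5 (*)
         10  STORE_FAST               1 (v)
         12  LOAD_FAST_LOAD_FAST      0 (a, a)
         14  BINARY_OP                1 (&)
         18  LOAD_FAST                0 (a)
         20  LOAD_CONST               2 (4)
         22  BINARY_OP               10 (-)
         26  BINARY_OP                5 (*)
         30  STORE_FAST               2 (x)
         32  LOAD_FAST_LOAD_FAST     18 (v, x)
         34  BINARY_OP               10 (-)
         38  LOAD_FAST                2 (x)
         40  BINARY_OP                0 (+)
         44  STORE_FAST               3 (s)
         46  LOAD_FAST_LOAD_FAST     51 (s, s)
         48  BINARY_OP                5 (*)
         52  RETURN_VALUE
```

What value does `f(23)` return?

25921

LOAD_CONST → push 7. Stack: [7]
LOAD_FAST a → push 23. Stack: [7, 23]
BINARY_OP * → 7 * 23 = 161. Stack: [161]
STORE_FAST v → v=161. Stack: []
LOAD_FAST_LOAD_FAST a,a → push 23,23. Stack: [23, 23]
BINARY_OP & → 23 & 23 = 23. Stack: [23]
LOAD_FAST a → push 23. Stack: [23, 23]
LOAD_CONST → push 4. Stack: [23, 23, 4]
BINARY_OP - → 23 - 4 = 19. Stack: [23, 19]
BINARY_OP * → 23 * 19 = 437. Stack: [437]
STORE_FAST x → x=437. Stack: []
LOAD_FAST_LOAD_FAST v,x → push 161,437. Stack: [161, 437]
BINARY_OP - → 161 - 437 = -276. Stack: [-276]
LOAD_FAST x → push 437. Stack: [-276, 437]
BINARY_OP + → -276 + 437 = 161. Stack: [161]
STORE_FAST s → s=161. Stack: []
LOAD_FAST_LOAD_FAST s,s → push 161,161. Stack: [161, 161]
BINARY_OP * → 161 * 161 = 25921. Stack: [25921]
RETURN_VALUE → return 25921.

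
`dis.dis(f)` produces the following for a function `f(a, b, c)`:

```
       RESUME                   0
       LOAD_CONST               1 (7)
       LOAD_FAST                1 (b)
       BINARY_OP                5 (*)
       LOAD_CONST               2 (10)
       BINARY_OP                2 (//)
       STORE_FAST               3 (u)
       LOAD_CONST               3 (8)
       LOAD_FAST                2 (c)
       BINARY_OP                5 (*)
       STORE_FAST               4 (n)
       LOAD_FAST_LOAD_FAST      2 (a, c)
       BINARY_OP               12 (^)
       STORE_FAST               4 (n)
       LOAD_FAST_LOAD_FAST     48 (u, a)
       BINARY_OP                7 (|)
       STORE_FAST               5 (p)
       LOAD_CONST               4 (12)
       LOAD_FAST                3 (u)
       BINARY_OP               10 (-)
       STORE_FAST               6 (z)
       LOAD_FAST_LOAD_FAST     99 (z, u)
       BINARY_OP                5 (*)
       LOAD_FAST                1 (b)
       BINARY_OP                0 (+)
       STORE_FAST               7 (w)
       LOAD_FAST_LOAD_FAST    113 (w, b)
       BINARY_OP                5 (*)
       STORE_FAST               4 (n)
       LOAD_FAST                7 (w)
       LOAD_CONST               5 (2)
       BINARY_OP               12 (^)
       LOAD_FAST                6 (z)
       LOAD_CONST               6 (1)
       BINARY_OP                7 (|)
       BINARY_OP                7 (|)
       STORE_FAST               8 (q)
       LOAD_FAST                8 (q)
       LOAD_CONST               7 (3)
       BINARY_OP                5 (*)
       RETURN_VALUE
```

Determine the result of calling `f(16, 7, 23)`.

LOAD_CONST → push 7. Stack: [7]
LOAD_FAST b → push 7. Stack: [7, 7]
BINARY_OP * → 7 * 7 = 49. Stack: [49]
LOAD_CONST → push 10. Stack: [49, 10]
BINARY_OP // → 49 // 10 = 4. Stack: [4]
STORE_FAST u → u=4. Stack: []
LOAD_CONST → push 8. Stack: [8]
LOAD_FAST c → push 23. Stack: [8, 23]
BINARY_OP * → 8 * 23 = 184. Stack: [184]
STORE_FAST n → n=184. Stack: []
LOAD_FAST_LOAD_FAST a,c → push 16,23. Stack: [16, 23]
BINARY_OP ^ → 16 ^ 23 = 7. Stack: [7]
STORE_FAST n → n=7. Stack: []
LOAD_FAST_LOAD_FAST u,a → push 4,16. Stack: [4, 16]
BINARY_OP | → 4 | 16 = 20. Stack: [20]
STORE_FAST p → p=20. Stack: []
LOAD_CONST → push 12. Stack: [12]
LOAD_FAST u → push 4. Stack: [12, 4]
BINARY_OP - → 12 - 4 = 8. Stack: [8]
STORE_FAST z → z=8. Stack: []
LOAD_FAST_LOAD_FAST z,u → push 8,4. Stack: [8, 4]
BINARY_OP * → 8 * 4 = 32. Stack: [32]
LOAD_FAST b → push 7. Stack: [32, 7]
BINARY_OP + → 32 + 7 = 39. Stack: [39]
STORE_FAST w → w=39. Stack: []
LOAD_FAST_LOAD_FAST w,b → push 39,7. Stack: [39, 7]
BINARY_OP * → 39 * 7 = 273. Stack: [273]
STORE_FAST n → n=273. Stack: []
LOAD_FAST w → push 39. Stack: [39]
LOAD_CONST → push 2. Stack: [39, 2]
BINARY_OP ^ → 39 ^ 2 = 37. Stack: [37]
LOAD_FAST z → push 8. Stack: [37, 8]
LOAD_CONST → push 1. Stack: [37, 8, 1]
BINARY_OP | → 8 | 1 = 9. Stack: [37, 9]
BINARY_OP | → 37 | 9 = 45. Stack: [45]
STORE_FAST q → q=45. Stack: []
LOAD_FAST q → push 45. Stack: [45]
LOAD_CONST → push 3. Stack: [45, 3]
BINARY_OP * → 45 * 3 = 135. Stack: [135]
RETURN_VALUE → return 135.

135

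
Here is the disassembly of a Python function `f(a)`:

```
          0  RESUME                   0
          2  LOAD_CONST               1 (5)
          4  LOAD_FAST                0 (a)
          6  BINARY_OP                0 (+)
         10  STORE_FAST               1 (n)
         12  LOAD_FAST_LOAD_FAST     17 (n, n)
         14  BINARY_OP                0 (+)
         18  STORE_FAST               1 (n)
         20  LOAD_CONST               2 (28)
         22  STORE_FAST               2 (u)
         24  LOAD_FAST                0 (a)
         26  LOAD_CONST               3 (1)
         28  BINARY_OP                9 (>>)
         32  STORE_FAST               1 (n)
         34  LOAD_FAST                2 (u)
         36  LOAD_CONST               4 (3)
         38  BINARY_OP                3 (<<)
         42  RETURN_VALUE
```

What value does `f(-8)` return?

224

LOAD_CONST → push 5. Stack: [5]
LOAD_FAST a → push -8. Stack: [5, -8]
BINARY_OP + → 5 + -8 = -3. Stack: [-3]
STORE_FAST n → n=-3. Stack: []
LOAD_FAST_LOAD_FAST n,n → push -3,-3. Stack: [-3, -3]
BINARY_OP + → -3 + -3 = -6. Stack: [-6]
STORE_FAST n → n=-6. Stack: []
LOAD_CONST → push 28. Stack: [28]
STORE_FAST u → u=28. Stack: []
LOAD_FAST a → push -8. Stack: [-8]
LOAD_CONST → push 1. Stack: [-8, 1]
BINARY_OP >> → -8 >> 1 = -4. Stack: [-4]
STORE_FAST n → n=-4. Stack: []
LOAD_FAST u → push 28. Stack: [28]
LOAD_CONST → push 3. Stack: [28, 3]
BINARY_OP << → 28 << 3 = 224. Stack: [224]
RETURN_VALUE → return 224.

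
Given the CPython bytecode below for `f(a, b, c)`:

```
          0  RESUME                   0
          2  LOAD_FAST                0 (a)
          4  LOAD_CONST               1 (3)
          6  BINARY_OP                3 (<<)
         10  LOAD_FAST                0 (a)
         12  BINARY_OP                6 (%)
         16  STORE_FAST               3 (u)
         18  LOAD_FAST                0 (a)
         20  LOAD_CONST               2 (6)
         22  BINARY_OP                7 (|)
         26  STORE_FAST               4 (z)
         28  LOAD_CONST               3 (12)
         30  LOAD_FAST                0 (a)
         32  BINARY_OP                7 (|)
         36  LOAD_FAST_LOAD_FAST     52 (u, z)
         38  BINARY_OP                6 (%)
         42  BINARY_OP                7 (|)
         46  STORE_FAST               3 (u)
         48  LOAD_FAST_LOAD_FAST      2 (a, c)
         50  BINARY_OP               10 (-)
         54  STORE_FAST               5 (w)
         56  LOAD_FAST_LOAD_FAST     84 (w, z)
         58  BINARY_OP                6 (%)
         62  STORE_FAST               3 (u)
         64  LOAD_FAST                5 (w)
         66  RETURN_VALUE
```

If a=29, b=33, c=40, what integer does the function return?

LOAD_FAST a → push 29. Stack: [29]
LOAD_CONST → push 3. Stack: [29, 3]
BINARY_OP << → 29 << 3 = 232. Stack: [232]
LOAD_FAST a → push 29. Stack: [232, 29]
BINARY_OP % → 232 % 29 = 0. Stack: [0]
STORE_FAST u → u=0. Stack: []
LOAD_FAST a → push 29. Stack: [29]
LOAD_CONST → push 6. Stack: [29, 6]
BINARY_OP | → 29 | 6 = 31. Stack: [31]
STORE_FAST z → z=31. Stack: []
LOAD_CONST → push 12. Stack: [12]
LOAD_FAST a → push 29. Stack: [12, 29]
BINARY_OP | → 12 | 29 = 29. Stack: [29]
LOAD_FAST_LOAD_FAST u,z → push 0,31. Stack: [29, 0, 31]
BINARY_OP % → 0 % 31 = 0. Stack: [29, 0]
BINARY_OP | → 29 | 0 = 29. Stack: [29]
STORE_FAST u → u=29. Stack: []
LOAD_FAST_LOAD_FAST a,c → push 29,40. Stack: [29, 40]
BINARY_OP - → 29 - 40 = -11. Stack: [-11]
STORE_FAST w → w=-11. Stack: []
LOAD_FAST_LOAD_FAST w,z → push -11,31. Stack: [-11, 31]
BINARY_OP % → -11 % 31 = 20. Stack: [20]
STORE_FAST u → u=20. Stack: []
LOAD_FAST w → push -11. Stack: [-11]
RETURN_VALUE → return -11.

-11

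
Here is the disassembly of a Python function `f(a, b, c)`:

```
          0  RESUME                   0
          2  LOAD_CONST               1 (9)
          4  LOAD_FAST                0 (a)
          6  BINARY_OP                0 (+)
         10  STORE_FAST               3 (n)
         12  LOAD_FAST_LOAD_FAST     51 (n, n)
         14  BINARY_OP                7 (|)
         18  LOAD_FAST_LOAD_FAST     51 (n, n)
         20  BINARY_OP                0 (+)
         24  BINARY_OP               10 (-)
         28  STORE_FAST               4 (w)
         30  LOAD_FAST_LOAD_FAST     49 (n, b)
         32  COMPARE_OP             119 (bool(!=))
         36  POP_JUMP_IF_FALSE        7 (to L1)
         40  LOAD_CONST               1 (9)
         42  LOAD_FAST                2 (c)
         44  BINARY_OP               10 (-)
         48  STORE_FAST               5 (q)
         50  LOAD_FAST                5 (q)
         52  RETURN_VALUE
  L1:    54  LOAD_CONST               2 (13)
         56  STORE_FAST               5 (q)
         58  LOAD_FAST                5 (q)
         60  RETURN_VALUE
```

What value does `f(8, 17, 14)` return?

LOAD_CONST → push 9. Stack: [9]
LOAD_FAST a → push 8. Stack: [9, 8]
BINARY_OP + → 9 + 8 = 17. Stack: [17]
STORE_FAST n → n=17. Stack: []
LOAD_FAST_LOAD_FAST n,n → push 17,17. Stack: [17, 17]
BINARY_OP | → 17 | 17 = 17. Stack: [17]
LOAD_FAST_LOAD_FAST n,n → push 17,17. Stack: [17, 17, 17]
BINARY_OP + → 17 + 17 = 34. Stack: [17, 34]
BINARY_OP - → 17 - 34 = -17. Stack: [-17]
STORE_FAST w → w=-17. Stack: []
LOAD_FAST_LOAD_FAST n,b → push 17,17. Stack: [17, 17]
COMPARE_OP bool(!=) → 17 vs 17 = False. Stack: [False]
POP_JUMP_IF_FALSE → pop False; jump. Stack: []
LOAD_CONST → push 13. Stack: [13]
STORE_FAST q → q=13. Stack: []
LOAD_FAST q → push 13. Stack: [13]
RETURN_VALUE → return 13.

13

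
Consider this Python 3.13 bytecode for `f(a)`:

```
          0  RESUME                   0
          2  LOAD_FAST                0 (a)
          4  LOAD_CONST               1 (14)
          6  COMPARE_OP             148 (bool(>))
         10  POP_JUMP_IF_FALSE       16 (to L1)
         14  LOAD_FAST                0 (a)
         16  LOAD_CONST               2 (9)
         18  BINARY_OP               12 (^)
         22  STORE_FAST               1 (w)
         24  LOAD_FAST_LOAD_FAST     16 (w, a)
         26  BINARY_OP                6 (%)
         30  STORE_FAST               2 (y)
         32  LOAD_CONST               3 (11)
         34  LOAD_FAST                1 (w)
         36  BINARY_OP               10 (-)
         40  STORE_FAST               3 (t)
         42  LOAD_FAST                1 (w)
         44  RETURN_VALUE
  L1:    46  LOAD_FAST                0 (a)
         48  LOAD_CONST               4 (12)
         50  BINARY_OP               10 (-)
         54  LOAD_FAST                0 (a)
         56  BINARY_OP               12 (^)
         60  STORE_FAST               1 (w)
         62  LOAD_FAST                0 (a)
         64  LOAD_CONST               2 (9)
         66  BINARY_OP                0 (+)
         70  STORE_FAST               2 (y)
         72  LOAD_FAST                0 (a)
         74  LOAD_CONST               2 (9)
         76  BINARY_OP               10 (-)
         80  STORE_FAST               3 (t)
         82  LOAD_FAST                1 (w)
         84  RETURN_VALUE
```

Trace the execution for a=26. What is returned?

LOAD_FAST a → push 26. Stack: [26]
LOAD_CONST → push 14. Stack: [26, 14]
COMPARE_OP bool(>) → 26 vs 14 = True. Stack: [True]
POP_JUMP_IF_FALSE → pop True; no jump. Stack: []
LOAD_FAST a → push 26. Stack: [26]
LOAD_CONST → push 9. Stack: [26, 9]
BINARY_OP ^ → 26 ^ 9 = 19. Stack: [19]
STORE_FAST w → w=19. Stack: []
LOAD_FAST_LOAD_FAST w,a → push 19,26. Stack: [19, 26]
BINARY_OP % → 19 % 26 = 19. Stack: [19]
STORE_FAST y → y=19. Stack: []
LOAD_CONST → push 11. Stack: [11]
LOAD_FAST w → push 19. Stack: [11, 19]
BINARY_OP - → 11 - 19 = -8. Stack: [-8]
STORE_FAST t → t=-8. Stack: []
LOAD_FAST w → push 19. Stack: [19]
RETURN_VALUE → return 19.

19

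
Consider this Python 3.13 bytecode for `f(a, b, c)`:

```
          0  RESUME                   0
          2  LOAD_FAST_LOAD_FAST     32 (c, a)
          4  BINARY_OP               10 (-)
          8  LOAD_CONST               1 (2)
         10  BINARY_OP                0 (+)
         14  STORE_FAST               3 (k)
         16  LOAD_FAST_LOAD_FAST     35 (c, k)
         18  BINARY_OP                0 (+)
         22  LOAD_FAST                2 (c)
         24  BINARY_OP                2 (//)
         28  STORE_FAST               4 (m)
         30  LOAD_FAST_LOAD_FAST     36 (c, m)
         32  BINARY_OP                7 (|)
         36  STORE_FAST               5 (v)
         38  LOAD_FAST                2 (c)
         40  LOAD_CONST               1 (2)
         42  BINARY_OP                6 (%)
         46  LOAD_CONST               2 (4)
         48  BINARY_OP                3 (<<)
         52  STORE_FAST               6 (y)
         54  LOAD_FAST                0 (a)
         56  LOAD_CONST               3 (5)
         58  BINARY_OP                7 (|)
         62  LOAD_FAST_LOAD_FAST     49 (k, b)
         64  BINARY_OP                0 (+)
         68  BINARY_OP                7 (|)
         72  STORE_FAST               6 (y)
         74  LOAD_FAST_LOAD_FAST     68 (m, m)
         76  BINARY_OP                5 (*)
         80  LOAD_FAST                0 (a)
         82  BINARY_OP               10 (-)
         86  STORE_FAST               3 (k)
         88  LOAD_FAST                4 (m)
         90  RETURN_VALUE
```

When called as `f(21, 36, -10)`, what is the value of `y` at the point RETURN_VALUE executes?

LOAD_FAST_LOAD_FAST c,a → push -10,21. Stack: [-10, 21]
BINARY_OP - → -10 - 21 = -31. Stack: [-31]
LOAD_CONST → push 2. Stack: [-31, 2]
BINARY_OP + → -31 + 2 = -29. Stack: [-29]
STORE_FAST k → k=-29. Stack: []
LOAD_FAST_LOAD_FAST c,k → push -10,-29. Stack: [-10, -29]
BINARY_OP + → -10 + -29 = -39. Stack: [-39]
LOAD_FAST c → push -10. Stack: [-39, -10]
BINARY_OP // → -39 // -10 = 3. Stack: [3]
STORE_FAST m → m=3. Stack: []
LOAD_FAST_LOAD_FAST c,m → push -10,3. Stack: [-10, 3]
BINARY_OP | → -10 | 3 = -9. Stack: [-9]
STORE_FAST v → v=-9. Stack: []
LOAD_FAST c → push -10. Stack: [-10]
LOAD_CONST → push 2. Stack: [-10, 2]
BINARY_OP % → -10 % 2 = 0. Stack: [0]
LOAD_CONST → push 4. Stack: [0, 4]
BINARY_OP << → 0 << 4 = 0. Stack: [0]
STORE_FAST y → y=0. Stack: []
LOAD_FAST a → push 21. Stack: [21]
LOAD_CONST → push 5. Stack: [21, 5]
BINARY_OP | → 21 | 5 = 21. Stack: [21]
LOAD_FAST_LOAD_FAST k,b → push -29,36. Stack: [21, -29, 36]
BINARY_OP + → -29 + 36 = 7. Stack: [21, 7]
BINARY_OP | → 21 | 7 = 23. Stack: [23]
STORE_FAST y → y=23. Stack: []
LOAD_FAST_LOAD_FAST m,m → push 3,3. Stack: [3, 3]
BINARY_OP * → 3 * 3 = 9. Stack: [9]
LOAD_FAST a → push 21. Stack: [9, 21]
BINARY_OP - → 9 - 21 = -12. Stack: [-12]
STORE_FAST k → k=-12. Stack: []
LOAD_FAST m → push 3. Stack: [3]
RETURN_VALUE → return 3.

23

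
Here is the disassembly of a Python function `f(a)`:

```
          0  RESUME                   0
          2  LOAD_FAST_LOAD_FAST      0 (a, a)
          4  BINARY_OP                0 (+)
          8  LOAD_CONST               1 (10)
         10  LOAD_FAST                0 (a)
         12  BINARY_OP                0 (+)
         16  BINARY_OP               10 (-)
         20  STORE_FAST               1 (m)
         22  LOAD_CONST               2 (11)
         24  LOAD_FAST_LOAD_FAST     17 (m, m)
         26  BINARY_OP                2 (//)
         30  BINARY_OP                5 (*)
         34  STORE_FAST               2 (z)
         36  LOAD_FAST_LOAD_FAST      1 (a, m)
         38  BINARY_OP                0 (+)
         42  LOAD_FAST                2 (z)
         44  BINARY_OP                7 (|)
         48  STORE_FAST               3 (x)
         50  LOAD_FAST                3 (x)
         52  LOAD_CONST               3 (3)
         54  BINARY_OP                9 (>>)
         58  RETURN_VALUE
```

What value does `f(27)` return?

5

LOAD_FAST_LOAD_FAST a,a → push 27,27. Stack: [27, 27]
BINARY_OP + → 27 + 27 = 54. Stack: [54]
LOAD_CONST → push 10. Stack: [54, 10]
LOAD_FAST a → push 27. Stack: [54, 10, 27]
BINARY_OP + → 10 + 27 = 37. Stack: [54, 37]
BINARY_OP - → 54 - 37 = 17. Stack: [17]
STORE_FAST m → m=17. Stack: []
LOAD_CONST → push 11. Stack: [11]
LOAD_FAST_LOAD_FAST m,m → push 17,17. Stack: [11, 17, 17]
BINARY_OP // → 17 // 17 = 1. Stack: [11, 1]
BINARY_OP * → 11 * 1 = 11. Stack: [11]
STORE_FAST z → z=11. Stack: []
LOAD_FAST_LOAD_FAST a,m → push 27,17. Stack: [27, 17]
BINARY_OP + → 27 + 17 = 44. Stack: [44]
LOAD_FAST z → push 11. Stack: [44, 11]
BINARY_OP | → 44 | 11 = 47. Stack: [47]
STORE_FAST x → x=47. Stack: []
LOAD_FAST x → push 47. Stack: [47]
LOAD_CONST → push 3. Stack: [47, 3]
BINARY_OP >> → 47 >> 3 = 5. Stack: [5]
RETURN_VALUE → return 5.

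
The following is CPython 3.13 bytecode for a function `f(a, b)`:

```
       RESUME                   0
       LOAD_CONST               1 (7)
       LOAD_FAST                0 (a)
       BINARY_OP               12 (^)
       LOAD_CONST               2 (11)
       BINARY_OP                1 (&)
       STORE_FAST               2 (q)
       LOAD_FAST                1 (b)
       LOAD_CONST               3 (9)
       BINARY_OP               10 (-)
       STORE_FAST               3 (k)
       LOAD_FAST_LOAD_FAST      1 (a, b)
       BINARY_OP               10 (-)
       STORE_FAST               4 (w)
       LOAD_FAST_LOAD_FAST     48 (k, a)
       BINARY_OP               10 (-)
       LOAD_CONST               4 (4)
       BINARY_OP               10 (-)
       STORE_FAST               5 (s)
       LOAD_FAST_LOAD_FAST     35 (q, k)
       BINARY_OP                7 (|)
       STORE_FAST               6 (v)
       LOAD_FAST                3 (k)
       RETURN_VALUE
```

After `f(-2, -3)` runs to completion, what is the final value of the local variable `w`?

LOAD_CONST → push 7. Stack: [7]
LOAD_FAST a → push -2. Stack: [7, -2]
BINARY_OP ^ → 7 ^ -2 = -7. Stack: [-7]
LOAD_CONST → push 11. Stack: [-7, 11]
BINARY_OP & → -7 & 11 = 9. Stack: [9]
STORE_FAST q → q=9. Stack: []
LOAD_FAST b → push -3. Stack: [-3]
LOAD_CONST → push 9. Stack: [-3, 9]
BINARY_OP - → -3 - 9 = -12. Stack: [-12]
STORE_FAST k → k=-12. Stack: []
LOAD_FAST_LOAD_FAST a,b → push -2,-3. Stack: [-2, -3]
BINARY_OP - → -2 - -3 = 1. Stack: [1]
STORE_FAST w → w=1. Stack: []
LOAD_FAST_LOAD_FAST k,a → push -12,-2. Stack: [-12, -2]
BINARY_OP - → -12 - -2 = -10. Stack: [-10]
LOAD_CONST → push 4. Stack: [-10, 4]
BINARY_OP - → -10 - 4 = -14. Stack: [-14]
STORE_FAST s → s=-14. Stack: []
LOAD_FAST_LOAD_FAST q,k → push 9,-12. Stack: [9, -12]
BINARY_OP | → 9 | -12 = -3. Stack: [-3]
STORE_FAST v → v=-3. Stack: []
LOAD_FAST k → push -12. Stack: [-12]
RETURN_VALUE → return -12.

1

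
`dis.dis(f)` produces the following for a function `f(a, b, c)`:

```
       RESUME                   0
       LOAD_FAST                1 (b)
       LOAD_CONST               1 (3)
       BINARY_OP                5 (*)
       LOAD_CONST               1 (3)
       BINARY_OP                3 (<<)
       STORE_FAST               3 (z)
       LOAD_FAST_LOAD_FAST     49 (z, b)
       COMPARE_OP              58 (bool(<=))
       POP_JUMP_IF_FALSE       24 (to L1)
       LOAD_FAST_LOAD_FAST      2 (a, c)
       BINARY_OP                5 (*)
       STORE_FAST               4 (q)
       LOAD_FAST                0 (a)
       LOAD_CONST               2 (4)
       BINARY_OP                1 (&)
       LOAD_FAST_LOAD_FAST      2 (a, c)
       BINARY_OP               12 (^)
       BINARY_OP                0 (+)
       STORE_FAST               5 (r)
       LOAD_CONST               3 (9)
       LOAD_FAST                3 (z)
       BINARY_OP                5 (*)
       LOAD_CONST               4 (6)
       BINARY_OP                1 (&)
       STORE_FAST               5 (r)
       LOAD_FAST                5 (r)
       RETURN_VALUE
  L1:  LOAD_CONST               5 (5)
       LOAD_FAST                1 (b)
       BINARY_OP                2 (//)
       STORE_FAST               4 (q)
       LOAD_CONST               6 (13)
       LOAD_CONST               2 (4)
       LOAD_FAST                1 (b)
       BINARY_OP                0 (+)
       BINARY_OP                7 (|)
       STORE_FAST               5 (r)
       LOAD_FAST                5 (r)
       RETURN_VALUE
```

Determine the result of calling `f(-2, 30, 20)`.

LOAD_FAST b → push 30. Stack: [30]
LOAD_CONST → push 3. Stack: [30, 3]
BINARY_OP * → 30 * 3 = 90. Stack: [90]
LOAD_CONST → push 3. Stack: [90, 3]
BINARY_OP << → 90 << 3 = 720. Stack: [720]
STORE_FAST z → z=720. Stack: []
LOAD_FAST_LOAD_FAST z,b → push 720,30. Stack: [720, 30]
COMPARE_OP bool(<=) → 720 vs 30 = False. Stack: [False]
POP_JUMP_IF_FALSE → pop False; jump. Stack: []
LOAD_CONST → push 5. Stack: [5]
LOAD_FAST b → push 30. Stack: [5, 30]
BINARY_OP // → 5 // 30 = 0. Stack: [0]
STORE_FAST q → q=0. Stack: []
LOAD_CONST → push 13. Stack: [13]
LOAD_CONST → push 4. Stack: [13, 4]
LOAD_FAST b → push 30. Stack: [13, 4, 30]
BINARY_OP + → 4 + 30 = 34. Stack: [13, 34]
BINARY_OP | → 13 | 34 = 47. Stack: [47]
STORE_FAST r → r=47. Stack: []
LOAD_FAST r → push 47. Stack: [47]
RETURN_VALUE → return 47.

47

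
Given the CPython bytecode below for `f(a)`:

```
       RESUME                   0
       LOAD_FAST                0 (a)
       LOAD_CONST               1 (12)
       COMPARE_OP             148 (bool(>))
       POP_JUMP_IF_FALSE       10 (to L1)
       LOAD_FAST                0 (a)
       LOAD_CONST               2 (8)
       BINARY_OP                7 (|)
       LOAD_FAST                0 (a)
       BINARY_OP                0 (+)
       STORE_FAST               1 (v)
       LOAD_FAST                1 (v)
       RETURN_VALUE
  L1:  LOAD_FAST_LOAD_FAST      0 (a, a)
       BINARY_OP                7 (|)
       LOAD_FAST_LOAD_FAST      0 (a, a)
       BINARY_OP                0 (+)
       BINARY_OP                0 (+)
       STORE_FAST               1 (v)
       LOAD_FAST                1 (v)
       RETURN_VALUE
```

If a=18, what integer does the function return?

44

LOAD_FAST a → push 18. Stack: [18]
LOAD_CONST → push 12. Stack: [18, 12]
COMPARE_OP bool(>) → 18 vs 12 = True. Stack: [True]
POP_JUMP_IF_FALSE → pop True; no jump. Stack: []
LOAD_FAST a → push 18. Stack: [18]
LOAD_CONST → push 8. Stack: [18, 8]
BINARY_OP | → 18 | 8 = 26. Stack: [26]
LOAD_FAST a → push 18. Stack: [26, 18]
BINARY_OP + → 26 + 18 = 44. Stack: [44]
STORE_FAST v → v=44. Stack: []
LOAD_FAST v → push 44. Stack: [44]
RETURN_VALUE → return 44.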